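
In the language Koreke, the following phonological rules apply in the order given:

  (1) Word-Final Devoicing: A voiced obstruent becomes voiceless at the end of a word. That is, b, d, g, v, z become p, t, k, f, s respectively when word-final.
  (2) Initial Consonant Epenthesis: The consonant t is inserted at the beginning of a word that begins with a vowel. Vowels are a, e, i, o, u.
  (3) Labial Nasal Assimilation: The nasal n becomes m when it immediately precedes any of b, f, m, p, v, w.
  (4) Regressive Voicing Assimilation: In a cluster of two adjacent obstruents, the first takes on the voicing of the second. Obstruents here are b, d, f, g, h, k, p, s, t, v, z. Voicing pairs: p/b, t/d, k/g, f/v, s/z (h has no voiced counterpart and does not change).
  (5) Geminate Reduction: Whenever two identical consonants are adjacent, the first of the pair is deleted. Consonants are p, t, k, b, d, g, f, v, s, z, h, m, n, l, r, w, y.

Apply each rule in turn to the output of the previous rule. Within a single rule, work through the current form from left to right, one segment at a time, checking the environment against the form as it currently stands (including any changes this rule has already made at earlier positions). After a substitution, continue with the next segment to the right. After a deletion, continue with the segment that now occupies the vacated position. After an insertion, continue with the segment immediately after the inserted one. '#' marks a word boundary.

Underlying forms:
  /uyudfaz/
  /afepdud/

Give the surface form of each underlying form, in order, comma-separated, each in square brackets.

[tuyutfas], [tafebdut]

/uyudfaz/:
  (1) Word-Final Devoicing: [uyudfaz] → [uyudfas]
  (2) Initial Consonant Epenthesis: [uyudfas] → [tuyudfas]
  (3) Labial Nasal Assimilation: no change — [tuyudfas]
  (4) Regressive Voicing Assimilation: [tuyudfas] → [tuyutfas]
  (5) Geminate Reduction: no change — [tuyutfas]
/afepdud/:
  (1) Word-Final Devoicing: [afepdud] → [afepdut]
  (2) Initial Consonant Epenthesis: [afepdut] → [tafepdut]
  (3) Labial Nasal Assimilation: no change — [tafepdut]
  (4) Regressive Voicing Assimilation: [tafepdut] → [tafebdut]
  (5) Geminate Reduction: no change — [tafebdut]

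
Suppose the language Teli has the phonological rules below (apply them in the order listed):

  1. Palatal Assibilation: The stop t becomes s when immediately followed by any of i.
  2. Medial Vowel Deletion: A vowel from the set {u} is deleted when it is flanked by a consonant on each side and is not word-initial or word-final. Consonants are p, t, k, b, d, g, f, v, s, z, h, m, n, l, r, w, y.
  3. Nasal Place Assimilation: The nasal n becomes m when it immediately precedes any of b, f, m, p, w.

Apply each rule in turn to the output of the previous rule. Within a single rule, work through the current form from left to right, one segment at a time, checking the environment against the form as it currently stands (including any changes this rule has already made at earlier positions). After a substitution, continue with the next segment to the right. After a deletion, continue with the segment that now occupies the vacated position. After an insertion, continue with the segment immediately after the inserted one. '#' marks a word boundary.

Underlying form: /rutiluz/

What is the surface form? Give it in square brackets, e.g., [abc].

[rsilz]

1 Palatal Assibilation: [rutiluz] → [rusiluz]
2 Medial Vowel Deletion: [rusiluz] → [rsilz]
3 Nasal Place Assimilation: no change — [rsilz]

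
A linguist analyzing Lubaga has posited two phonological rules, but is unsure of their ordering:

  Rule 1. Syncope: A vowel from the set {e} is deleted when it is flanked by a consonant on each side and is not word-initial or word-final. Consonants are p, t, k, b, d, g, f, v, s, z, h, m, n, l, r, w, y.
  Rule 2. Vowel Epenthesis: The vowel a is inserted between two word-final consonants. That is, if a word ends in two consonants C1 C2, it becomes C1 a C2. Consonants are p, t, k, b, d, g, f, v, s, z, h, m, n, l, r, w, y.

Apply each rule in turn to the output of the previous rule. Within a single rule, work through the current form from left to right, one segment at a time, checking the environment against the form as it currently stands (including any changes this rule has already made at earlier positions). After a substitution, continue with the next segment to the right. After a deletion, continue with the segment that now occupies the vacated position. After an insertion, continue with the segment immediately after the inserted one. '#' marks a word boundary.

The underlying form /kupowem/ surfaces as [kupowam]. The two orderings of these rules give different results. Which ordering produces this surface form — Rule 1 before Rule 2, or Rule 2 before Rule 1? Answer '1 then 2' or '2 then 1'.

1 then 2

Order 1 then 2:
  1 Syncope: [kupowem] → [kupowm]
  2 Vowel Epenthesis: [kupowm] → [kupowam]
  result: [kupowam]
Order 2 then 1:
  2 Vowel Epenthesis: no change — [kupowem]
  1 Syncope: [kupowem] → [kupowm]
  result: [kupowm]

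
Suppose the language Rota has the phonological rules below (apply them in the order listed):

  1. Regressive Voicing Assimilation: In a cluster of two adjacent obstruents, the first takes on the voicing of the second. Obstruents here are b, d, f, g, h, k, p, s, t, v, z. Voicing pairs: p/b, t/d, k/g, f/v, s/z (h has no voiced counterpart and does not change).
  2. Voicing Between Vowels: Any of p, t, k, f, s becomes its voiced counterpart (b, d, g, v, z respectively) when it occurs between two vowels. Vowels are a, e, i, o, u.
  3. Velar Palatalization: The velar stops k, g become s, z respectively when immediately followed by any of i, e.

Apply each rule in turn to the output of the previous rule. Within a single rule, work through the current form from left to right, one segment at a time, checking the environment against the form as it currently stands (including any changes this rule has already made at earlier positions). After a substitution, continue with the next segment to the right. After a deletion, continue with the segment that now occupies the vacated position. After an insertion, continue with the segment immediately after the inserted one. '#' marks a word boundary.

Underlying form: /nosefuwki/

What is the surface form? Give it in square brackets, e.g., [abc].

1 Regressive Voicing Assimilation: no change — [nosefuwki]
2 Voicing Between Vowels: [nosefuwki] → [nozevuwki]
3 Velar Palatalization: [nozevuwki] → [nozevuwsi]

[nozevuwsi]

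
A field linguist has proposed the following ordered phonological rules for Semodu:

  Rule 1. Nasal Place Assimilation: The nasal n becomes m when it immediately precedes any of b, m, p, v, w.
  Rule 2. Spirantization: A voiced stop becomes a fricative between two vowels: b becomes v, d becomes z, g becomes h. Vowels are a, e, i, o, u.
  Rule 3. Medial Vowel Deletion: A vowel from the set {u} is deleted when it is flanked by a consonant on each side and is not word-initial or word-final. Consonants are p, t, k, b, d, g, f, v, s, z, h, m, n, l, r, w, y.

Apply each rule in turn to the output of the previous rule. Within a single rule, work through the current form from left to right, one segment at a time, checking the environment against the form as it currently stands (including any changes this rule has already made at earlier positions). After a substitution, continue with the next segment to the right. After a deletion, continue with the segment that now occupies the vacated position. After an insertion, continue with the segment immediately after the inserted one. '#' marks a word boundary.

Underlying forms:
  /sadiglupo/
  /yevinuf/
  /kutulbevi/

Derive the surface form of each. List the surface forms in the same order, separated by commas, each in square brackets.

[saziglpo], [yevinf], [ktlbevi]

/sadiglupo/:
  Rule 1 Nasal Place Assimilation: no change — [sadiglupo]
  Rule 2 Spirantization: [sadiglupo] → [saziglupo]
  Rule 3 Medial Vowel Deletion: [saziglupo] → [saziglpo]
/yevinuf/:
  Rule 1 Nasal Place Assimilation: no change — [yevinuf]
  Rule 2 Spirantization: no change — [yevinuf]
  Rule 3 Medial Vowel Deletion: [yevinuf] → [yevinf]
/kutulbevi/:
  Rule 1 Nasal Place Assimilation: no change — [kutulbevi]
  Rule 2 Spirantization: no change — [kutulbevi]
  Rule 3 Medial Vowel Deletion: [kutulbevi] → [ktlbevi]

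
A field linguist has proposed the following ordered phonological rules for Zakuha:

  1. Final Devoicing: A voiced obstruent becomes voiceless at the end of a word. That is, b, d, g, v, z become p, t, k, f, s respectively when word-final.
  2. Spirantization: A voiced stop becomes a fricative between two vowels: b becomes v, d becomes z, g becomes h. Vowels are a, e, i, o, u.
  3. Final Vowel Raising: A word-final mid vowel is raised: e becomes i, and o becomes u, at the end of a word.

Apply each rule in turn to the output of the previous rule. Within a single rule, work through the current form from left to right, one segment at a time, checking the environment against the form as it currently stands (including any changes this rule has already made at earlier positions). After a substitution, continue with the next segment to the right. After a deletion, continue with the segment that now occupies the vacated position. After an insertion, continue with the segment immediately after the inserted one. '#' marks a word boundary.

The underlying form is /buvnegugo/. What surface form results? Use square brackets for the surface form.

1 Final Devoicing: no change — [buvnegugo]
2 Spirantization: [buvnegugo] → [buvnehuho]
3 Final Vowel Raising: [buvnehuho] → [buvnehuhu]

[buvnehuhu]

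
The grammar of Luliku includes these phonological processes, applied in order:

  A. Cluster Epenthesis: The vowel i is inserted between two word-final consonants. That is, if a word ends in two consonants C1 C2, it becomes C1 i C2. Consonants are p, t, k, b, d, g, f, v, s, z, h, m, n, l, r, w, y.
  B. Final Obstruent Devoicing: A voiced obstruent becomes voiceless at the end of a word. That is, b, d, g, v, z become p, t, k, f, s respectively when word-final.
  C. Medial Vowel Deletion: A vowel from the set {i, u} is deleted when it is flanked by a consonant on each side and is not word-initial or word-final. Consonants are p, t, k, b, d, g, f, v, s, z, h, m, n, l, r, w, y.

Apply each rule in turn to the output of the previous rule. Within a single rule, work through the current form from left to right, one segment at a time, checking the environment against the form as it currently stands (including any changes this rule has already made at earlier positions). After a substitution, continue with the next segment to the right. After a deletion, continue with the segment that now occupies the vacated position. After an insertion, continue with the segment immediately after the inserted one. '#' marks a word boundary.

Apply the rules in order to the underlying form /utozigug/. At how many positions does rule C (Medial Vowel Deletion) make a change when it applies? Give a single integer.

A Cluster Epenthesis: no change — [utozigug]
B Final Obstruent Devoicing: [utozigug] → [utoziguk]
C Medial Vowel Deletion: [utoziguk] → [utozgk]
Rule C changed 2 position(s).

2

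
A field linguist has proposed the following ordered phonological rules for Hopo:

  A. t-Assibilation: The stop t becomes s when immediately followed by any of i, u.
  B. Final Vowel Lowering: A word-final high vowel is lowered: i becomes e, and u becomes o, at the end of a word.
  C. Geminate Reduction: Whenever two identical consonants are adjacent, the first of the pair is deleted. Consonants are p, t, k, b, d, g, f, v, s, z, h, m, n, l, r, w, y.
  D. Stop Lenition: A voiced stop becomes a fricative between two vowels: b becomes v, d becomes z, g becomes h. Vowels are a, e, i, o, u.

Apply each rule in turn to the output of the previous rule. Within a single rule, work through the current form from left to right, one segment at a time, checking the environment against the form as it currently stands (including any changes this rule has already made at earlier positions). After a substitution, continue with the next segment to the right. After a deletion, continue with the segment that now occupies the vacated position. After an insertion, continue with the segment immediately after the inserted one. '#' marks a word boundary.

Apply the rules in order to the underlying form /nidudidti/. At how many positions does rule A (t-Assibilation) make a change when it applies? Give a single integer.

A t-Assibilation: [nidudidti] → [nidudidsi]
B Final Vowel Lowering: [nidudidsi] → [nidudidse]
C Geminate Reduction: no change — [nidudidse]
D Stop Lenition: [nidudidse] → [nizuzidse]
Rule A changed 1 position(s).

1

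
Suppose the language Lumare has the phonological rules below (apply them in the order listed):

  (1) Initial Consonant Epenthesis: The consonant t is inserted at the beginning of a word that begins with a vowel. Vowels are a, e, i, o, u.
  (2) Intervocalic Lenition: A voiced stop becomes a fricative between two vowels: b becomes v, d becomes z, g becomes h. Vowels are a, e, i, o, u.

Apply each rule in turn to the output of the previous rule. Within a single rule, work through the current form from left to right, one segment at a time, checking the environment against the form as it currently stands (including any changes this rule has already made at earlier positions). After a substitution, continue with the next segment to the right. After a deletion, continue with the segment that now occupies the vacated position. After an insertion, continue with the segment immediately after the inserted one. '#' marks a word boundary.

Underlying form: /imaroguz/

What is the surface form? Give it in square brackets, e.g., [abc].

[timarohuz]

(1) Initial Consonant Epenthesis: [imaroguz] → [timaroguz]
(2) Intervocalic Lenition: [timaroguz] → [timarohuz]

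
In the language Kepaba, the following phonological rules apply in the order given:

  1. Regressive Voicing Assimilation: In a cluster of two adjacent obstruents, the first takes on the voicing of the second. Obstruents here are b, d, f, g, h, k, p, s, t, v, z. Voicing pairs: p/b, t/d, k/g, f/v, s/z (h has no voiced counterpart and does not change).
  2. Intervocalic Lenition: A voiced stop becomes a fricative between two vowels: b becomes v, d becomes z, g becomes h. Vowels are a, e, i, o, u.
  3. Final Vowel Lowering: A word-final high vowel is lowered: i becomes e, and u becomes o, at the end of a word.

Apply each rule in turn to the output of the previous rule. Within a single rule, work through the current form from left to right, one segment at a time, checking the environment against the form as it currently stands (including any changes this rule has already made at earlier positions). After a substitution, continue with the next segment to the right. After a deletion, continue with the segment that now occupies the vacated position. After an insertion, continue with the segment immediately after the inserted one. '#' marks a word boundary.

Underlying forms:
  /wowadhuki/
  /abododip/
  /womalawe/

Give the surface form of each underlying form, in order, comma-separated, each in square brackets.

/wowadhuki/:
  1 Regressive Voicing Assimilation: [wowadhuki] → [wowathuki]
  2 Intervocalic Lenition: no change — [wowathuki]
  3 Final Vowel Lowering: [wowathuki] → [wowathuke]
/abododip/:
  1 Regressive Voicing Assimilation: no change — [abododip]
  2 Intervocalic Lenition: [abododip] → [avozozip]
  3 Final Vowel Lowering: no change — [avozozip]
/womalawe/:
  1 Regressive Voicing Assimilation: no change — [womalawe]
  2 Intervocalic Lenition: no change — [womalawe]
  3 Final Vowel Lowering: no change — [womalawe]

[wowathuke], [avozozip], [womalawe]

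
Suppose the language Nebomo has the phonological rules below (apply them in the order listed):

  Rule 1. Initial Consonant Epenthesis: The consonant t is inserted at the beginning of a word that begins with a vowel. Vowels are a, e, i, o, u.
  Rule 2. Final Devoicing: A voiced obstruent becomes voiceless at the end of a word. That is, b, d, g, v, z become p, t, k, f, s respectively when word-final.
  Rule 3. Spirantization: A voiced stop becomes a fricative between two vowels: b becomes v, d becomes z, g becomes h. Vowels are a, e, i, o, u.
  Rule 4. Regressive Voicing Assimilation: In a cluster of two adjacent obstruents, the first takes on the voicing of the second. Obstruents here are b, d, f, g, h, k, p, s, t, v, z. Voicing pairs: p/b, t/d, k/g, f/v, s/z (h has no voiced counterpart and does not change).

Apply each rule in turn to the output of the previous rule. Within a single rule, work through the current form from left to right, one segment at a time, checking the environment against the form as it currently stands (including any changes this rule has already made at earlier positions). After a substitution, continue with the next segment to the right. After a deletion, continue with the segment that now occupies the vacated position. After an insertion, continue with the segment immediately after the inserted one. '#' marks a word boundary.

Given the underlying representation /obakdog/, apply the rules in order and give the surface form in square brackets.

Rule 1 Initial Consonant Epenthesis: [obakdog] → [tobakdog]
Rule 2 Final Devoicing: [tobakdog] → [tobakdok]
Rule 3 Spirantization: [tobakdok] → [tovakdok]
Rule 4 Regressive Voicing Assimilation: [tovakdok] → [tovagdok]

[tovagdok]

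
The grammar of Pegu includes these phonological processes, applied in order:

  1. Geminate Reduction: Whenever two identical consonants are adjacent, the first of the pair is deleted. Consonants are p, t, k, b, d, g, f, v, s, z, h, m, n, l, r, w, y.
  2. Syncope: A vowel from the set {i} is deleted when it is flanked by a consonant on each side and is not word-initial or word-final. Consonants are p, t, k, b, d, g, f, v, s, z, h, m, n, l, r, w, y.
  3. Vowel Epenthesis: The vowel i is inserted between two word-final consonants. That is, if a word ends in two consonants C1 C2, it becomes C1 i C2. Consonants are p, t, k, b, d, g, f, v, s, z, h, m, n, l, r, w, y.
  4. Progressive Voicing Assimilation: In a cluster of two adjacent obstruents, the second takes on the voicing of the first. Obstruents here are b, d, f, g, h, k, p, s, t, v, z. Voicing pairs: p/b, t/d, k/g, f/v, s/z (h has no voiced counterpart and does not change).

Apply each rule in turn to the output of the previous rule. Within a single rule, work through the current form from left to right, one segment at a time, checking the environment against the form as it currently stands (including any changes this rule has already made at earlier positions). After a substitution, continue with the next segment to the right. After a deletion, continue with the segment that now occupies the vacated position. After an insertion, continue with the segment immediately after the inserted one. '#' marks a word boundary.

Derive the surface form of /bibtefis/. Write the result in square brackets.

1 Geminate Reduction: no change — [bibtefis]
2 Syncope: [bibtefis] → [bbtefs]
3 Vowel Epenthesis: [bbtefs] → [bbtefis]
4 Progressive Voicing Assimilation: [bbtefis] → [bbdefis]

[bbdefis]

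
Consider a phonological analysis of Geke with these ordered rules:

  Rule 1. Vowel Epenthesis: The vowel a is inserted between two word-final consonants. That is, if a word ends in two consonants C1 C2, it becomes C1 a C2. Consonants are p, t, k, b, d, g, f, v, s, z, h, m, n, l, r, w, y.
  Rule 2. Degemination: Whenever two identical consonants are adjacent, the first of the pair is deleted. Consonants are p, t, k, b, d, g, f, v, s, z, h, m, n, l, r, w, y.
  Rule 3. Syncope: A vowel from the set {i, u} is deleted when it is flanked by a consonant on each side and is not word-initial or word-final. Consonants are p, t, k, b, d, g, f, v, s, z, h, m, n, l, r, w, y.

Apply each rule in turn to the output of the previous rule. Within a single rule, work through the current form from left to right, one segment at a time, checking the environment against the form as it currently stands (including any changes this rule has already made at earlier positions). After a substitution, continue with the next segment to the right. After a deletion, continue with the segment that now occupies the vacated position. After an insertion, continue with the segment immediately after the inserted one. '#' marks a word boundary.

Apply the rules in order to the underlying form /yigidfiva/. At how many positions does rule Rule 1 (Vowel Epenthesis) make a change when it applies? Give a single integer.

Rule 1 Vowel Epenthesis: no change — [yigidfiva]
Rule 2 Degemination: no change — [yigidfiva]
Rule 3 Syncope: [yigidfiva] → [ygdfva]
Rule Rule 1 changed 0 position(s).

0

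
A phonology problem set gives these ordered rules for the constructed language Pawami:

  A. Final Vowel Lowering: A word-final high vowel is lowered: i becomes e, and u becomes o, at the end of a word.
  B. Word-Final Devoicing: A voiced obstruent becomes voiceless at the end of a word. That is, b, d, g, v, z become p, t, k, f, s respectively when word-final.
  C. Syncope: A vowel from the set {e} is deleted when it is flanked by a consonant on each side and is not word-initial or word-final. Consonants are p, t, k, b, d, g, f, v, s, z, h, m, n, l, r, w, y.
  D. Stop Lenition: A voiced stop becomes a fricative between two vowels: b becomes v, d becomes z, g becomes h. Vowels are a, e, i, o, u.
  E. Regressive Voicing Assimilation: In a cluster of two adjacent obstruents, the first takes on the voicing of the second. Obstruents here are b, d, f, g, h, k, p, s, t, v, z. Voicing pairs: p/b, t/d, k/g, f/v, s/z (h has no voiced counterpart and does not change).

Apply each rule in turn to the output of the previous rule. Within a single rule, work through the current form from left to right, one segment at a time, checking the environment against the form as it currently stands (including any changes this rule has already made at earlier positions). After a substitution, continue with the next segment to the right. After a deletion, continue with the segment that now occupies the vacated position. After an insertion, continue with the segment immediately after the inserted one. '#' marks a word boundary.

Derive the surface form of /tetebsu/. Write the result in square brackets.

[tdpso]

A Final Vowel Lowering: [tetebsu] → [tetebso]
B Word-Final Devoicing: no change — [tetebso]
C Syncope: [tetebso] → [ttbso]
D Stop Lenition: no change — [ttbso]
E Regressive Voicing Assimilation: [ttbso] → [tdpso]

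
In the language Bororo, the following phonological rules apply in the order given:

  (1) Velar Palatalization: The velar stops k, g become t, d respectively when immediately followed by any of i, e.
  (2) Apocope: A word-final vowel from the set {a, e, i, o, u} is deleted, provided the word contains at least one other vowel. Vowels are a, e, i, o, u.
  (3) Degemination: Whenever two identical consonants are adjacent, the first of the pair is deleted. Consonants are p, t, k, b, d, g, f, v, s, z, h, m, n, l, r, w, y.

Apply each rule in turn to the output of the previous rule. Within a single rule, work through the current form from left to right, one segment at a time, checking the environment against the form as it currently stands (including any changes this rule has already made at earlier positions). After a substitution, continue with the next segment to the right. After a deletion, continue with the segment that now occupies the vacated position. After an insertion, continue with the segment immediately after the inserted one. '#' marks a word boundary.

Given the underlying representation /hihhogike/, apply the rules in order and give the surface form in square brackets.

(1) Velar Palatalization: [hihhogike] → [hihhodite]
(2) Apocope: [hihhodite] → [hihhodit]
(3) Degemination: [hihhodit] → [hihodit]

[hihodit]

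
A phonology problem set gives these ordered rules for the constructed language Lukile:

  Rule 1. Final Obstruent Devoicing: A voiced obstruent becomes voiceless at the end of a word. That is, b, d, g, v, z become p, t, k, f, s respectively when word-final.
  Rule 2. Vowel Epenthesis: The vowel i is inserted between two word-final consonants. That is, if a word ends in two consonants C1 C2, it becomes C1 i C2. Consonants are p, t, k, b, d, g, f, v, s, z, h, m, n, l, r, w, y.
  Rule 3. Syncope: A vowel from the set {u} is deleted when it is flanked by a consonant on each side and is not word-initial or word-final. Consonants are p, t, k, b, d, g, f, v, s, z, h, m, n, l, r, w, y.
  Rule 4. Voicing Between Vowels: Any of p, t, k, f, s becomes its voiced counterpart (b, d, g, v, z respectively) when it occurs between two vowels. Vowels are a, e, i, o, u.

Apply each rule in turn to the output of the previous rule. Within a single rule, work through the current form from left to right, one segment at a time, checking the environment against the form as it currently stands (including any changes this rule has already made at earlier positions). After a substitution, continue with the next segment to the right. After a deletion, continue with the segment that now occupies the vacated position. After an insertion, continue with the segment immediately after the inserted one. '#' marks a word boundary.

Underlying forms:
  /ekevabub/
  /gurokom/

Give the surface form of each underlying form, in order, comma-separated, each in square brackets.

[egevabp], [grogom]

/ekevabub/:
  Rule 1 Final Obstruent Devoicing: [ekevabub] → [ekevabup]
  Rule 2 Vowel Epenthesis: no change — [ekevabup]
  Rule 3 Syncope: [ekevabup] → [ekevabp]
  Rule 4 Voicing Between Vowels: [ekevabp] → [egevabp]
/gurokom/:
  Rule 1 Final Obstruent Devoicing: no change — [gurokom]
  Rule 2 Vowel Epenthesis: no change — [gurokom]
  Rule 3 Syncope: [gurokom] → [grokom]
  Rule 4 Voicing Between Vowels: [grokom] → [grogom]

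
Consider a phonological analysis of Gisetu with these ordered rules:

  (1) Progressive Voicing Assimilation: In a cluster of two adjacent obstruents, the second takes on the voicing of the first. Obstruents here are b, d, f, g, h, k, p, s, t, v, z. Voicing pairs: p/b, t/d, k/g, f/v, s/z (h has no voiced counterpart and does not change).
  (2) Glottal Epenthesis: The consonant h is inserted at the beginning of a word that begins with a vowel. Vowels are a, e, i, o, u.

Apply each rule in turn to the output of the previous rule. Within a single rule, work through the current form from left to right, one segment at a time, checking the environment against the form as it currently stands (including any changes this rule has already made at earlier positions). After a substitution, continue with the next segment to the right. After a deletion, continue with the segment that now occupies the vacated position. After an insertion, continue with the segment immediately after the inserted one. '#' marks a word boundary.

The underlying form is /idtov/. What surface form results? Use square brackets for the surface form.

[hiddov]

(1) Progressive Voicing Assimilation: [idtov] → [iddov]
(2) Glottal Epenthesis: [iddov] → [hiddov]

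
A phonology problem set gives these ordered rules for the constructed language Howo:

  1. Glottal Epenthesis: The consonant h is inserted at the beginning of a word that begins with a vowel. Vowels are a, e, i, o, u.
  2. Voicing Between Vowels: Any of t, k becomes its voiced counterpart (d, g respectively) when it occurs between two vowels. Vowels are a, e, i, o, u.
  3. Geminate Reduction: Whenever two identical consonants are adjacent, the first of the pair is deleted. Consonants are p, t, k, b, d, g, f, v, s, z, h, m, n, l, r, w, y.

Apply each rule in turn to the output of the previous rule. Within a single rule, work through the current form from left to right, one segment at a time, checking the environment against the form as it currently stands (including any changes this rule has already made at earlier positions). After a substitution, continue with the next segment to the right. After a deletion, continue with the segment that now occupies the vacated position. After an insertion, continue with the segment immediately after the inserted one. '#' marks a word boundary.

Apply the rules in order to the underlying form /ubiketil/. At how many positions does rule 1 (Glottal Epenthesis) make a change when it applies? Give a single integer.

1

1 Glottal Epenthesis: [ubiketil] → [hubiketil]
2 Voicing Between Vowels: [hubiketil] → [hubigedil]
3 Geminate Reduction: no change — [hubigedil]
Rule 1 changed 1 position(s).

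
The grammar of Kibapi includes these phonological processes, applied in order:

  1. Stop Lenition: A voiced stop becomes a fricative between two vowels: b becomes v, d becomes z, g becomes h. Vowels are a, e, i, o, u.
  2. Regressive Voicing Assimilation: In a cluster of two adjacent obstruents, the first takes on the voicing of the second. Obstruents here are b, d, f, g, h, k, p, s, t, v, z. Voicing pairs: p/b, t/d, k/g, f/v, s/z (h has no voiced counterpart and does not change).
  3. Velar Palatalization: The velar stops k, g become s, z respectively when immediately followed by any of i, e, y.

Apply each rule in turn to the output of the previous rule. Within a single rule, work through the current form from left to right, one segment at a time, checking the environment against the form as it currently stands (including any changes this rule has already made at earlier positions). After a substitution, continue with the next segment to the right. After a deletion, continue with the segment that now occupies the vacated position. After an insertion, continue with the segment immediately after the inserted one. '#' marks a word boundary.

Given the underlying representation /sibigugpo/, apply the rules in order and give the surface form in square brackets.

1 Stop Lenition: [sibigugpo] → [sivihugpo]
2 Regressive Voicing Assimilation: [sivihugpo] → [sivihukpo]
3 Velar Palatalization: no change — [sivihukpo]

[sivihukpo]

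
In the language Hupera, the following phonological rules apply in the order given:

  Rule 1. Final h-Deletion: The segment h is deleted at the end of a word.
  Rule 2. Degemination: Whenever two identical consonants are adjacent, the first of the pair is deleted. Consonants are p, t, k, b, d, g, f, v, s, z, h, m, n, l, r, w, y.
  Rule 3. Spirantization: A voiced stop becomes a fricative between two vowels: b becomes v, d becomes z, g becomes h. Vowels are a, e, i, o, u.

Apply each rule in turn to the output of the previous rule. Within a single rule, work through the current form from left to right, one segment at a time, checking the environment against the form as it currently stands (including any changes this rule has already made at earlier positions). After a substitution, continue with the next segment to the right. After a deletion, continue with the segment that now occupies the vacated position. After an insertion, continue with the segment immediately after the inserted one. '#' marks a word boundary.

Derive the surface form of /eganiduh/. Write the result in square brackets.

[ehanizu]

Rule 1 Final h-Deletion: [eganiduh] → [eganidu]
Rule 2 Degemination: no change — [eganidu]
Rule 3 Spirantization: [eganidu] → [ehanizu]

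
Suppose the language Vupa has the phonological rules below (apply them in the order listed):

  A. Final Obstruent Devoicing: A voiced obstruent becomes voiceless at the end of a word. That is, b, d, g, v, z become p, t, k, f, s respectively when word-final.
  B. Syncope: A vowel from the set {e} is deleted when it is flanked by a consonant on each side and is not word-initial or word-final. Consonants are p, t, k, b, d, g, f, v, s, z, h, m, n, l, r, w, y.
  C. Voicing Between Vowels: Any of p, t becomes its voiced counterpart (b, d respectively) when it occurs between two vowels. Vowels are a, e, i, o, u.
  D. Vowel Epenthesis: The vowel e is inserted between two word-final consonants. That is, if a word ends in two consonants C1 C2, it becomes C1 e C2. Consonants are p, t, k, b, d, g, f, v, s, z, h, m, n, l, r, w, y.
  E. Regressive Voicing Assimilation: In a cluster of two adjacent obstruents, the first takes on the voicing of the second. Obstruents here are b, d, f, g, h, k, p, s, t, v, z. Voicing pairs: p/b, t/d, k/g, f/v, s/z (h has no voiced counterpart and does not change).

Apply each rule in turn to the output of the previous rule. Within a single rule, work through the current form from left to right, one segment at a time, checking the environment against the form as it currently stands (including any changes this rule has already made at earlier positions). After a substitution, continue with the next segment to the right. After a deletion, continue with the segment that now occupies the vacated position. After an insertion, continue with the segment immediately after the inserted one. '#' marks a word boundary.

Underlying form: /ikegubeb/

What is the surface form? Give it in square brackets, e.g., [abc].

A Final Obstruent Devoicing: [ikegubeb] → [ikegubep]
B Syncope: [ikegubep] → [ikgubp]
C Voicing Between Vowels: no change — [ikgubp]
D Vowel Epenthesis: [ikgubp] → [ikgubep]
E Regressive Voicing Assimilation: [ikgubep] → [iggubep]

[iggubep]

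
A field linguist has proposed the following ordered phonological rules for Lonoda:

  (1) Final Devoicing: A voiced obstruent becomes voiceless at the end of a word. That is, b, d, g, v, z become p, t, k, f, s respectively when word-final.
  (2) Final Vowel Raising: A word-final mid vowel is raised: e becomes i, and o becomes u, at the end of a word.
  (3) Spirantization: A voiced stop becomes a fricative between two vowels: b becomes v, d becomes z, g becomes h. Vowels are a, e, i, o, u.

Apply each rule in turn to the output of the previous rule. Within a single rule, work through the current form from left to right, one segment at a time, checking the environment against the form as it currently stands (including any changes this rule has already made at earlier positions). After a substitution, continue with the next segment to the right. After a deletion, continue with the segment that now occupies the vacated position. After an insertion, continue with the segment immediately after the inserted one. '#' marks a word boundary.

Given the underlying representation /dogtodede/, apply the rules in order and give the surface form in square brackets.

[dogtozezi]

(1) Final Devoicing: no change — [dogtodede]
(2) Final Vowel Raising: [dogtodede] → [dogtodedi]
(3) Spirantization: [dogtodedi] → [dogtozezi]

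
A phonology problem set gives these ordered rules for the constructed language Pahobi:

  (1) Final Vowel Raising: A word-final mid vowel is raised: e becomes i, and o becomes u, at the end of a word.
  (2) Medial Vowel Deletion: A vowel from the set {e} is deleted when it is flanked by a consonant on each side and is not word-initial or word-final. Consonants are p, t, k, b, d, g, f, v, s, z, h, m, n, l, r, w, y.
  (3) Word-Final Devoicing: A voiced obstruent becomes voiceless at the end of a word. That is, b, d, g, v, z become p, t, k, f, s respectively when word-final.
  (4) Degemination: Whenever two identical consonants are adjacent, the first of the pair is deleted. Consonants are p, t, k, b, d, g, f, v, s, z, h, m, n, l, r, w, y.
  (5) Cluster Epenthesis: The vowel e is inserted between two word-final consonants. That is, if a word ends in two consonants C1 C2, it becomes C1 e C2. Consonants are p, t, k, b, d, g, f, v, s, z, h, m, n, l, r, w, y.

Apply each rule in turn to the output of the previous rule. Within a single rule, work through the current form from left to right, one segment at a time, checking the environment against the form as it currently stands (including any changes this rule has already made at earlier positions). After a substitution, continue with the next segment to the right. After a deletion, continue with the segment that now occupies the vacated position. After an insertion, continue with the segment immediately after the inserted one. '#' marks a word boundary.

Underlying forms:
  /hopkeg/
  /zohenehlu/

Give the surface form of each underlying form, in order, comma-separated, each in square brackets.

[hopek], [zohnhlu]

/hopkeg/:
  (1) Final Vowel Raising: no change — [hopkeg]
  (2) Medial Vowel Deletion: [hopkeg] → [hopkg]
  (3) Word-Final Devoicing: [hopkg] → [hopkk]
  (4) Degemination: [hopkk] → [hopk]
  (5) Cluster Epenthesis: [hopk] → [hopek]
/zohenehlu/:
  (1) Final Vowel Raising: no change — [zohenehlu]
  (2) Medial Vowel Deletion: [zohenehlu] → [zohnhlu]
  (3) Word-Final Devoicing: no change — [zohnhlu]
  (4) Degemination: no change — [zohnhlu]
  (5) Cluster Epenthesis: no change — [zohnhlu]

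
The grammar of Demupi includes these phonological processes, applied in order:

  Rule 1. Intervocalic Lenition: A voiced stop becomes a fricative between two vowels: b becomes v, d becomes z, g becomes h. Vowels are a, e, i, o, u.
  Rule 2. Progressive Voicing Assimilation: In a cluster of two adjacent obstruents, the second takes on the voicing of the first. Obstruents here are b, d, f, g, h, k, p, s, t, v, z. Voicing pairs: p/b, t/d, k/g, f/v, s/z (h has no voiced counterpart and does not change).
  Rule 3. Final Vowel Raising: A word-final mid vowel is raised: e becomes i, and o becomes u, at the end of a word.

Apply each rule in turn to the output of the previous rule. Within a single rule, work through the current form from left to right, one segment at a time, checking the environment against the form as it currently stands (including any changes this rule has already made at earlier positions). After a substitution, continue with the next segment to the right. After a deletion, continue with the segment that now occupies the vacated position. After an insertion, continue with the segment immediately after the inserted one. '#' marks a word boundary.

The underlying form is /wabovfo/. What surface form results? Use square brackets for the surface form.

Rule 1 Intervocalic Lenition: [wabovfo] → [wavovfo]
Rule 2 Progressive Voicing Assimilation: [wavovfo] → [wavovvo]
Rule 3 Final Vowel Raising: [wavovvo] → [wavovvu]

[wavovvu]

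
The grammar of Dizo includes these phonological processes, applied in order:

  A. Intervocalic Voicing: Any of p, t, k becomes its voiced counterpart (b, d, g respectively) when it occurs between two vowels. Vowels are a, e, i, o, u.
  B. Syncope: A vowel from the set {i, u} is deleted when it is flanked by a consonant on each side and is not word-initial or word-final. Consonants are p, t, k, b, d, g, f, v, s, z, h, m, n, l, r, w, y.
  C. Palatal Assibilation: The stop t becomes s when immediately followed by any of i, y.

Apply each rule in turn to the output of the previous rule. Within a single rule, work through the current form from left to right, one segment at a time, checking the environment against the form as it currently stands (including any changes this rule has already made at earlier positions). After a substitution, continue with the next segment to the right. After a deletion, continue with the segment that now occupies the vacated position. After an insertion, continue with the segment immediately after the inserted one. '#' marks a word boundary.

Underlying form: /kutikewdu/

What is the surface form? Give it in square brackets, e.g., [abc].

A Intervocalic Voicing: [kutikewdu] → [kudigewdu]
B Syncope: [kudigewdu] → [kdgewdu]
C Palatal Assibilation: no change — [kdgewdu]

[kdgewdu]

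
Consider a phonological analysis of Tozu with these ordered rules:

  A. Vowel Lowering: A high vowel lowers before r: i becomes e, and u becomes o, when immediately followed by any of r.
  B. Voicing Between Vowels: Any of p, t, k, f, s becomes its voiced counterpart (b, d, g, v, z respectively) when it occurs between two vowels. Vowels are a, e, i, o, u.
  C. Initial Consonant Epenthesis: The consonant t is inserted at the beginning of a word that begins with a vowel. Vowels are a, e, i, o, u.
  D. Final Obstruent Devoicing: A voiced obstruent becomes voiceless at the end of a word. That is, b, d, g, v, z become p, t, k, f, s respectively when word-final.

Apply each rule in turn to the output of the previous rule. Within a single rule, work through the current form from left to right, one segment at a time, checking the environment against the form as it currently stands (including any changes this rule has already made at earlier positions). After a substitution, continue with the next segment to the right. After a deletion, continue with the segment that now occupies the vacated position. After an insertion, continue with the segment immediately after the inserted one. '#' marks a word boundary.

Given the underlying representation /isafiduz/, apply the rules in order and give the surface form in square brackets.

[tizavidus]

A Vowel Lowering: no change — [isafiduz]
B Voicing Between Vowels: [isafiduz] → [izaviduz]
C Initial Consonant Epenthesis: [izaviduz] → [tizaviduz]
D Final Obstruent Devoicing: [tizaviduz] → [tizavidus]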